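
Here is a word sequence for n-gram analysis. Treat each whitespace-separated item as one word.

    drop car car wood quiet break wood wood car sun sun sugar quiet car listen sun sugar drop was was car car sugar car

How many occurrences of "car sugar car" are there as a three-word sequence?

Scanning the 22 overlapping trigram windows for "car sugar car":
  position 22–24: car sugar car

1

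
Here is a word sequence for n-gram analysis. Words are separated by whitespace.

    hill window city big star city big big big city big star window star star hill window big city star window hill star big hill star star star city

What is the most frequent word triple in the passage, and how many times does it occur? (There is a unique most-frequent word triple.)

Trigram frequencies (highest first):
  city big star: 2
  hill window city: 1
  window city big: 1
  big star city: 1
  star city big: 1
  city big big: 1
  … (20 more, each ≤ 1)

"city big star", 2 times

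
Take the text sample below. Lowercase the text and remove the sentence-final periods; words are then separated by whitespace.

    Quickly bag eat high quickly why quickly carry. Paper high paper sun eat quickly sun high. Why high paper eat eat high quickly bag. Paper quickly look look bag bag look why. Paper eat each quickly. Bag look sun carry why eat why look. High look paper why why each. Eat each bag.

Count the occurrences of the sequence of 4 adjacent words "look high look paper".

Scanning the 50 overlapping 4-gram windows for "look high look paper":
  position 44–47: look high look paper

1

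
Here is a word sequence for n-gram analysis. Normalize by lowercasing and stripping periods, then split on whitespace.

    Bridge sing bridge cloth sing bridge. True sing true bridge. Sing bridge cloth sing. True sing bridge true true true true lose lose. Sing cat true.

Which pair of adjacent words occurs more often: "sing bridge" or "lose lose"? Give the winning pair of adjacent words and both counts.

"sing bridge" (4 vs 1)

"sing bridge": 4 occurrences
"lose lose": 1 occurrence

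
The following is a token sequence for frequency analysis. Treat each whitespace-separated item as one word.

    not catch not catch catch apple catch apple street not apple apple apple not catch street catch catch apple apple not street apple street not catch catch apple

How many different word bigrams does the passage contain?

28 tokens → 27 bigram windows in total.
Repeated bigrams (each contributes count−1 duplicates):
  catch apple: 4
  not catch: 4
  apple apple: 3
  catch catch: 3
  apple not: 2
  apple street: 2
  street not: 2
13 duplicate windows → 27 − 13 = 14 distinct.

14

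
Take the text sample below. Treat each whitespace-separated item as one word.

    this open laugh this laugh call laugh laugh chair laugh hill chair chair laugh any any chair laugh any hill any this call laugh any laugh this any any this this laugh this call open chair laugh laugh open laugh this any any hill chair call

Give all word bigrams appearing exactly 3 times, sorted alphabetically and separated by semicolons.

Bigram counts meeting the condition (exactly 3 times):
  any any: 3
  laugh any: 3

any any; laugh any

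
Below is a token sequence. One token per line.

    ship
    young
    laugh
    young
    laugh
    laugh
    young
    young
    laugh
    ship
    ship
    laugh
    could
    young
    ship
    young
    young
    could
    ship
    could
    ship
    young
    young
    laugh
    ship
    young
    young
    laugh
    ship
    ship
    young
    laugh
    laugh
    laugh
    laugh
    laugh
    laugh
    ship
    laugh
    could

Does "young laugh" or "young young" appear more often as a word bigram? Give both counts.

"young laugh": 6 occurrences
"young young": 4 occurrences

"young laugh" (6 vs 4)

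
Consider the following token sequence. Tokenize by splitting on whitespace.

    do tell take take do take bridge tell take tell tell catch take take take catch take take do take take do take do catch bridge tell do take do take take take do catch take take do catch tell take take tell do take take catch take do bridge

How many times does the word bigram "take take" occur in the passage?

Scanning the 49 overlapping bigram windows for "take take":
  position 3–4: take take
  position 13–14: take take
  position 14–15: take take
  position 17–18: take take
  position 20–21: take take
  position 31–32: take take
  position 32–33: take take
  position 36–37: take take
  position 41–42: take take
  position 45–46: take take

10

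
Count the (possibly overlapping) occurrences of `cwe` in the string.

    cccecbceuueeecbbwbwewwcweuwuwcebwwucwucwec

2

Sliding a length-3 window over the 42 characters (40 positions):
  position 23–25: cwe
  position 39–41: cwe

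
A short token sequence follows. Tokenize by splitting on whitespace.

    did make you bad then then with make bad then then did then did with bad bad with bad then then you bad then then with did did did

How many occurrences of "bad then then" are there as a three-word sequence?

4

Scanning the 27 overlapping trigram windows for "bad then then":
  position 4–6: bad then then
  position 9–11: bad then then
  position 19–21: bad then then
  position 23–25: bad then then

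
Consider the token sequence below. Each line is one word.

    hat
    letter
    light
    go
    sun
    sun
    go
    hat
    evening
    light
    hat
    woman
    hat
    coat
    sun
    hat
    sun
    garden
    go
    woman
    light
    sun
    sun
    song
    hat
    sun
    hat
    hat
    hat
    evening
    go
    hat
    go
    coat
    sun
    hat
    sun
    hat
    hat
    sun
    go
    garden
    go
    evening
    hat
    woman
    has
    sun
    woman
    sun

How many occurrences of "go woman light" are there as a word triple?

Scanning the 48 overlapping trigram windows for "go woman light":
  position 19–21: go woman light

1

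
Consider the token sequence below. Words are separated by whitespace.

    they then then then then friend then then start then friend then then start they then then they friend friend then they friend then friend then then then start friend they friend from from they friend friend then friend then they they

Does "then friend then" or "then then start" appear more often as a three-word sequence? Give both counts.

"then friend then" (4 vs 3)

"then friend then": 4 occurrences
"then then start": 3 occurrences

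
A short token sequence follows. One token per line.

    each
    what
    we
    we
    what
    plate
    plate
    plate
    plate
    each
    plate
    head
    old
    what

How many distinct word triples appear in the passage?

11

14 tokens → 12 trigram windows in total.
Repeated trigrams (each contributes count−1 duplicates):
  plate plate plate: 2
1 duplicate windows → 12 − 1 = 11 distinct.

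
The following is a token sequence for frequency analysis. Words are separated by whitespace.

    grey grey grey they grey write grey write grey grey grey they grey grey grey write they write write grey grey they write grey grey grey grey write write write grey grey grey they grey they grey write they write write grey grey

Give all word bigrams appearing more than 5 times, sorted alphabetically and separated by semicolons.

Bigram counts meeting the condition (more than 5 times):
  grey grey: 13
  write grey: 6

grey grey; write grey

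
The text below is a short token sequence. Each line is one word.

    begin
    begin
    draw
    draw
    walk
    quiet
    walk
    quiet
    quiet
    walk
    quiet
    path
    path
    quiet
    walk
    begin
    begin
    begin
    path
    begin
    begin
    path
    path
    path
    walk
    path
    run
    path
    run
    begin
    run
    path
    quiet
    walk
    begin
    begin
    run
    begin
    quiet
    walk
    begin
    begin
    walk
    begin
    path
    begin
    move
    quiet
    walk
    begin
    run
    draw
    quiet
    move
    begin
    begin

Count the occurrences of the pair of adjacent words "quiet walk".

Scanning the 55 overlapping bigram windows for "quiet walk":
  position 6–7: quiet walk
  position 9–10: quiet walk
  position 14–15: quiet walk
  position 33–34: quiet walk
  position 39–40: quiet walk
  position 48–49: quiet walk

6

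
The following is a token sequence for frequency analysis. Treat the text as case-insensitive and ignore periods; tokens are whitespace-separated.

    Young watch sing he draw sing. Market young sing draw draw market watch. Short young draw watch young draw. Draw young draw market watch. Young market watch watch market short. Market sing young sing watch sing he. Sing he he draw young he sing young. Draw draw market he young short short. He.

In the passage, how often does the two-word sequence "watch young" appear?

Scanning the 52 overlapping bigram windows for "watch young":
  position 17–18: watch young
  position 24–25: watch young

2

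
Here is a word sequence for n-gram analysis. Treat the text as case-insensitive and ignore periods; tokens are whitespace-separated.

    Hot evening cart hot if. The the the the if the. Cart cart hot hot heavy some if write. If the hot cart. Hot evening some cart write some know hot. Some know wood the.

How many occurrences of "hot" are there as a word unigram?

7

Scanning the 35 tokens for "hot":
  position 1: hot
  position 4: hot
  position 14: hot
  position 15: hot
  position 22: hot
  position 24: hot
  position 31: hot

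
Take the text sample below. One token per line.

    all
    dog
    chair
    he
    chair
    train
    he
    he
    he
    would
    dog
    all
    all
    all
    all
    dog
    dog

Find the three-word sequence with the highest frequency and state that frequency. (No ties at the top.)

"all all all", 2 times

Trigram frequencies (highest first):
  all all all: 2
  all dog chair: 1
  dog chair he: 1
  chair he chair: 1
  he chair train: 1
  chair train he: 1
  … (8 more, each ≤ 1)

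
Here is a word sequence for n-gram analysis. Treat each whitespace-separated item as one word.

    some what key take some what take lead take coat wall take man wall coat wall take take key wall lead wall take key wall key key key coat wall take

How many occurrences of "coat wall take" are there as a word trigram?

3

Scanning the 29 overlapping trigram windows for "coat wall take":
  position 10–12: coat wall take
  position 15–17: coat wall take
  position 29–31: coat wall take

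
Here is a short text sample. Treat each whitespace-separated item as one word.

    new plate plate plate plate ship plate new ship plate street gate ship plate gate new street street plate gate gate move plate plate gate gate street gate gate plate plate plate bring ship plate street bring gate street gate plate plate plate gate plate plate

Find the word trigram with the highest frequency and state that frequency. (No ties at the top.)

"plate plate plate", 4 times

Trigram frequencies (highest first):
  plate plate plate: 4
  gate plate plate: 3
  ship plate street: 2
  plate gate gate: 2
  plate plate gate: 2
  gate street gate: 2
  … (29 more, each ≤ 1)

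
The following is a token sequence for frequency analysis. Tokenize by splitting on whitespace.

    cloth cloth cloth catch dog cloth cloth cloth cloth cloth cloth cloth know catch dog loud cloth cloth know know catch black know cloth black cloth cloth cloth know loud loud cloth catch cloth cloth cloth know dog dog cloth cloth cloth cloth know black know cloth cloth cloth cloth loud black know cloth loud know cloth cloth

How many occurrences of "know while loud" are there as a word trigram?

0

Scanning the 56 overlapping trigram windows for "know while loud":
  (none found)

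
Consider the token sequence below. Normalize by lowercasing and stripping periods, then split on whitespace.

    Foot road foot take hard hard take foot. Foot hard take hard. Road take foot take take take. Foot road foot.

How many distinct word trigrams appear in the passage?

18

21 tokens → 19 trigram windows in total.
Repeated trigrams (each contributes count−1 duplicates):
  foot road foot: 2
1 duplicate windows → 19 − 1 = 18 distinct.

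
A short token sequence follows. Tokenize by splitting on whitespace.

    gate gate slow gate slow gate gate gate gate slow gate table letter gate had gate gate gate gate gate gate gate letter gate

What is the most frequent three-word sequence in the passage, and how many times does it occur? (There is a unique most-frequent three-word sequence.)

Trigram frequencies (highest first):
  gate gate gate: 7
  gate slow gate: 3
  gate gate slow: 2
  slow gate slow: 1
  slow gate gate: 1
  slow gate table: 1
  … (7 more, each ≤ 1)

"gate gate gate", 7 times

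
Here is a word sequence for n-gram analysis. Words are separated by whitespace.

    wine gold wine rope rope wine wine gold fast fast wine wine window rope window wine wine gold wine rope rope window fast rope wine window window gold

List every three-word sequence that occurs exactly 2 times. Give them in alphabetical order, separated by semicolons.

Trigram counts meeting the condition (exactly 2 times):
  gold wine rope: 2
  wine gold wine: 2
  wine rope rope: 2
  wine wine gold: 2

gold wine rope; wine gold wine; wine rope rope; wine wine gold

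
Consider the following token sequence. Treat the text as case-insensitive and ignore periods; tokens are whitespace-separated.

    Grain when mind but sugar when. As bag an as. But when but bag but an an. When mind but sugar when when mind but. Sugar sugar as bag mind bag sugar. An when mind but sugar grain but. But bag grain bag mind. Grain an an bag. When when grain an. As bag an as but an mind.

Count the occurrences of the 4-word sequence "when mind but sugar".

4

Scanning the 56 overlapping 4-gram windows for "when mind but sugar":
  position 2–5: when mind but sugar
  position 18–21: when mind but sugar
  position 23–26: when mind but sugar
  position 34–37: when mind but sugar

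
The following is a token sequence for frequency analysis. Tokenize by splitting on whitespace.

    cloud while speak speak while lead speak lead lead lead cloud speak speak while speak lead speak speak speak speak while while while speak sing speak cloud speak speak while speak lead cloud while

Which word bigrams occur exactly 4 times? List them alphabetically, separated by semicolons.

speak while; while speak

Bigram counts meeting the condition (exactly 4 times):
  speak while: 4
  while speak: 4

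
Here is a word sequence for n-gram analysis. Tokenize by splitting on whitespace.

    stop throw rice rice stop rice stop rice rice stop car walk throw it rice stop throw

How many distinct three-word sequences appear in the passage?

13

17 tokens → 15 trigram windows in total.
Repeated trigrams (each contributes count−1 duplicates):
  rice rice stop: 2
  rice stop rice: 2
2 duplicate windows → 15 − 2 = 13 distinct.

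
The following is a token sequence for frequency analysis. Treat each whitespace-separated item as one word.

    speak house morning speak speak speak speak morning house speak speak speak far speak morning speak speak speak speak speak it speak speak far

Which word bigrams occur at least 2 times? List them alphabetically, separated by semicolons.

Bigram counts meeting the condition (at least 2 times):
  morning speak: 2
  speak far: 2
  speak morning: 2
  speak speak: 10

morning speak; speak far; speak morning; speak speak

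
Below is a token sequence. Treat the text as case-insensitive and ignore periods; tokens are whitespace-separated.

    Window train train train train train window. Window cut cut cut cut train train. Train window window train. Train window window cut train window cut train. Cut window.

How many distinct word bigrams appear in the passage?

28 tokens → 27 bigram windows in total.
Repeated bigrams (each contributes count−1 duplicates):
  train train: 7
  train window: 4
  cut cut: 3
  cut train: 3
  window cut: 3
  window window: 3
  window train: 2
18 duplicate windows → 27 − 18 = 9 distinct.

9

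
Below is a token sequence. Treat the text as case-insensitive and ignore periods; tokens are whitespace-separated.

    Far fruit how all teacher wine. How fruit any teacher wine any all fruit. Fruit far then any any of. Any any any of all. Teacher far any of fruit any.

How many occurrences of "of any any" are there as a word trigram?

1

Scanning the 29 overlapping trigram windows for "of any any":
  position 20–22: of any any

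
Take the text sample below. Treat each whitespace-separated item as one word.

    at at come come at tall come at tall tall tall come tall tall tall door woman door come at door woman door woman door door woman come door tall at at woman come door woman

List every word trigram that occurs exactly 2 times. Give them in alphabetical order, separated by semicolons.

Trigram counts meeting the condition (exactly 2 times):
  come at tall: 2
  tall tall tall: 2
  woman come door: 2

come at tall; tall tall tall; woman come door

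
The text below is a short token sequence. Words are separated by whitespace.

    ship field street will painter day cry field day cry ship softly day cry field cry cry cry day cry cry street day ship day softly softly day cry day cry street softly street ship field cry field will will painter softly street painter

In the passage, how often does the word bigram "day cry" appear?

Scanning the 43 overlapping bigram windows for "day cry":
  position 6–7: day cry
  position 9–10: day cry
  position 13–14: day cry
  position 19–20: day cry
  position 28–29: day cry
  position 30–31: day cry

6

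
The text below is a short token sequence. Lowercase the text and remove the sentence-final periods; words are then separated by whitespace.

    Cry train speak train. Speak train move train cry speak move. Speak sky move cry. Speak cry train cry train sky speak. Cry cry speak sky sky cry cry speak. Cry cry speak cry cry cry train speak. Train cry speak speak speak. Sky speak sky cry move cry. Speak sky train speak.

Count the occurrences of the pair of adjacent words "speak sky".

5

Scanning the 52 overlapping bigram windows for "speak sky":
  position 12–13: speak sky
  position 25–26: speak sky
  position 43–44: speak sky
  position 45–46: speak sky
  position 50–51: speak sky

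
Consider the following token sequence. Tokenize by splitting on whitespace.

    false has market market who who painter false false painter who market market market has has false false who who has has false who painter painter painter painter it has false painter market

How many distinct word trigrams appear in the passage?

29

33 tokens → 31 trigram windows in total.
Repeated trigrams (each contributes count−1 duplicates):
  has has false: 2
  painter painter painter: 2
2 duplicate windows → 31 − 2 = 29 distinct.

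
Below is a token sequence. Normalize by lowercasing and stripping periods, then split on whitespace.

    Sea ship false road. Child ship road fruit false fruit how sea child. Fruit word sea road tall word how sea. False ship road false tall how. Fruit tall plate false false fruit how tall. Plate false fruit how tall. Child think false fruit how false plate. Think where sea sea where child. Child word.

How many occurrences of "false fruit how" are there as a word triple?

Scanning the 53 overlapping trigram windows for "false fruit how":
  position 9–11: false fruit how
  position 32–34: false fruit how
  position 37–39: false fruit how
  position 43–45: false fruit how

4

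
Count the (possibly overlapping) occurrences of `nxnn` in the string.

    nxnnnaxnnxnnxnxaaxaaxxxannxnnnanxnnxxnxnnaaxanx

Sliding a length-4 window over the 47 characters (44 positions):
  position 1–4: nxnn
  position 9–12: nxnn
  position 26–29: nxnn
  position 32–35: nxnn
  position 38–41: nxnn

5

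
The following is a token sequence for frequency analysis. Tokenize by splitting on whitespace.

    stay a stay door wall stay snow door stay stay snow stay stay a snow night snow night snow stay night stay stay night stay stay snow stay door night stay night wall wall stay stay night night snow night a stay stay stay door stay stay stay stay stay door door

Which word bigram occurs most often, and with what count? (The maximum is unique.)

Bigram frequencies (highest first):
  stay stay: 11
  stay door: 4
  stay night: 4
  stay snow: 3
  snow stay: 3
  snow night: 3
  … (15 more, each ≤ 3)

"stay stay", 11 times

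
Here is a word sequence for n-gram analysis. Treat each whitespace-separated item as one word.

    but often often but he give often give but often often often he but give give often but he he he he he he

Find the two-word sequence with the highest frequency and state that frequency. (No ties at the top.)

"he he", 5 times

Bigram frequencies (highest first):
  he he: 5
  often often: 3
  but often: 2
  often but: 2
  but he: 2
  give often: 2
  … (7 more, each ≤ 1)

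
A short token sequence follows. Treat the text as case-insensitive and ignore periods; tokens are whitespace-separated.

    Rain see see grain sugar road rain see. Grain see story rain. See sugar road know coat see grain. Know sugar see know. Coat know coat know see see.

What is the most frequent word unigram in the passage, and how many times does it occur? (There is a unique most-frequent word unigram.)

Unigram frequencies (highest first):
  see: 9
  know: 5
  rain: 3
  grain: 3
  sugar: 3
  coat: 3
  … (2 more, each ≤ 2)

"see", 9 times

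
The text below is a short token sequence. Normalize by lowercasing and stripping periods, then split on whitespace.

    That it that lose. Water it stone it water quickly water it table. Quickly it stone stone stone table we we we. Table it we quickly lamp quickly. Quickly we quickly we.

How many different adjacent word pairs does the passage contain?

32 tokens → 31 bigram windows in total.
Repeated bigrams (each contributes count−1 duplicates):
  it stone: 2
  quickly we: 2
  stone stone: 2
  water it: 2
  we quickly: 2
  we we: 2
6 duplicate windows → 31 − 6 = 25 distinct.

25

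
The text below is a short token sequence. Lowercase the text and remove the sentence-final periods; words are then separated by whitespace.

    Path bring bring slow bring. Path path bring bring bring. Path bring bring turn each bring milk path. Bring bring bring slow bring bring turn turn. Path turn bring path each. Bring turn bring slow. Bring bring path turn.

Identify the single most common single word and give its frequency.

Unigram frequencies (highest first):
  bring: 19
  path: 8
  turn: 6
  slow: 3
  each: 2
  milk: 1

"bring", 19 times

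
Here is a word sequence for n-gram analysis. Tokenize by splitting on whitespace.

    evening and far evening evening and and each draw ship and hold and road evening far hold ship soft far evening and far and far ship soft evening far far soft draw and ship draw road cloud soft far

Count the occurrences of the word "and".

8

Scanning the 39 tokens for "and":
  position 2: and
  position 6: and
  position 7: and
  position 11: and
  position 13: and
  position 22: and
  position 24: and
  position 33: and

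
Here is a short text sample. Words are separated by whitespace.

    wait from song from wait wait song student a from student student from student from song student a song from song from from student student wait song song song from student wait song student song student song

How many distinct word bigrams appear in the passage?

37 tokens → 36 bigram windows in total.
Repeated bigrams (each contributes count−1 duplicates):
  from student: 4
  song from: 4
  song student: 4
  from song: 3
  wait song: 3
  song song: 2
  student a: 2
  student from: 2
  … (3 more repeated)
19 duplicate windows → 36 − 19 = 17 distinct.

17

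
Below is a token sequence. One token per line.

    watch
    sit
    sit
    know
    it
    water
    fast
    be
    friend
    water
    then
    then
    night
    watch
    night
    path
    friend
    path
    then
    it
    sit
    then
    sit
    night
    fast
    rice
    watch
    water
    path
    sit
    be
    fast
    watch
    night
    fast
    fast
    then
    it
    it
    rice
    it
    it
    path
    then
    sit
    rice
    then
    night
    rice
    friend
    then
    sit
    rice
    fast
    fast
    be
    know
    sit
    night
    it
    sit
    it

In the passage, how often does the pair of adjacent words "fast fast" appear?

2

Scanning the 61 overlapping bigram windows for "fast fast":
  position 35–36: fast fast
  position 54–55: fast fast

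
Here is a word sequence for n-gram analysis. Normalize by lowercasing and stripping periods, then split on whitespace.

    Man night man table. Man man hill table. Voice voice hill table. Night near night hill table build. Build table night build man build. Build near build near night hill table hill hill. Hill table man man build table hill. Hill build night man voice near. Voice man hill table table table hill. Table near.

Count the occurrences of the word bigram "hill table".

Scanning the 54 overlapping bigram windows for "hill table":
  position 7–8: hill table
  position 11–12: hill table
  position 16–17: hill table
  position 30–31: hill table
  position 34–35: hill table
  position 49–50: hill table
  position 53–54: hill table

7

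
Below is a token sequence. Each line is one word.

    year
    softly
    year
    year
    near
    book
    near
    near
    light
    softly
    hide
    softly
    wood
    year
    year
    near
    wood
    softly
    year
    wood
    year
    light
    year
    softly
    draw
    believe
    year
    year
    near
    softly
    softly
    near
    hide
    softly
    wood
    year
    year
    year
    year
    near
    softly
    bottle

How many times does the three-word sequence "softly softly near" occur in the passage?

Scanning the 40 overlapping trigram windows for "softly softly near":
  position 30–32: softly softly near

1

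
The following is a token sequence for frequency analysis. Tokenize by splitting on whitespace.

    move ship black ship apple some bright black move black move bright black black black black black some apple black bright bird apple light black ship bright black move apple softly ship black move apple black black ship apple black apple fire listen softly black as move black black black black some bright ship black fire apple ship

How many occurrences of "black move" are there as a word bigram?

Scanning the 57 overlapping bigram windows for "black move":
  position 8–9: black move
  position 10–11: black move
  position 28–29: black move
  position 33–34: black move

4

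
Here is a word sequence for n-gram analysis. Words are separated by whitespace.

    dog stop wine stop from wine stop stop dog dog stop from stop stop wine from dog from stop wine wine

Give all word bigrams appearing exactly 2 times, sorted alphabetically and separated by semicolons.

dog stop; from stop; stop from; stop stop; wine stop

Bigram counts meeting the condition (exactly 2 times):
  dog stop: 2
  from stop: 2
  stop from: 2
  stop stop: 2
  wine stop: 2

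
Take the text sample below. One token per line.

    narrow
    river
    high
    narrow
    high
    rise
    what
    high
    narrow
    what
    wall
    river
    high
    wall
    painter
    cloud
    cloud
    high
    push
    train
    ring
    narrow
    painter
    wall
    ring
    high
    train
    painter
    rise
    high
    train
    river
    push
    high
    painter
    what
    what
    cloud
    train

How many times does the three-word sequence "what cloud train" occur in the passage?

1

Scanning the 37 overlapping trigram windows for "what cloud train":
  position 37–39: what cloud train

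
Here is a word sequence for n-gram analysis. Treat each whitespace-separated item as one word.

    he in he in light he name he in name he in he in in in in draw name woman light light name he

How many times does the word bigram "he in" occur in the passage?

Scanning the 23 overlapping bigram windows for "he in":
  position 1–2: he in
  position 3–4: he in
  position 8–9: he in
  position 11–12: he in
  position 13–14: he in

5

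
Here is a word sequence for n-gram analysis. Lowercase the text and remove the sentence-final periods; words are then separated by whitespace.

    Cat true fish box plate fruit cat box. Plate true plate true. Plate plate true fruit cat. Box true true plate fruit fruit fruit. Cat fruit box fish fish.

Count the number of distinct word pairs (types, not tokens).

18

29 tokens → 28 bigram windows in total.
Repeated bigrams (each contributes count−1 duplicates):
  fruit cat: 3
  plate true: 3
  true plate: 3
  box plate: 2
  cat box: 2
  fruit fruit: 2
  plate fruit: 2
10 duplicate windows → 28 − 10 = 18 distinct.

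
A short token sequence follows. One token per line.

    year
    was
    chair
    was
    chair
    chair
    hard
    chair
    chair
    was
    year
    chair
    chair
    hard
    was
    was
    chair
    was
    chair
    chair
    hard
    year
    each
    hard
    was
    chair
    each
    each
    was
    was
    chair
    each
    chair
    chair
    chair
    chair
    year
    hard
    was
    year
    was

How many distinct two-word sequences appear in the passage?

41 tokens → 40 bigram windows in total.
Repeated bigrams (each contributes count−1 duplicates):
  chair chair: 7
  was chair: 6
  chair hard: 3
  chair was: 3
  hard was: 3
  chair each: 2
  was was: 2
  was year: 2
  … (1 more repeated)
21 duplicate windows → 40 − 21 = 19 distinct.

19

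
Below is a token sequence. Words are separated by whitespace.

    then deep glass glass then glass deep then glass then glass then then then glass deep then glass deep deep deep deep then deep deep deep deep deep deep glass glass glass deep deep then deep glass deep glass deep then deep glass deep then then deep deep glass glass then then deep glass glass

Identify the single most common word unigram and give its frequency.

"deep", 23 times

Unigram frequencies (highest first):
  deep: 23
  glass: 17
  then: 15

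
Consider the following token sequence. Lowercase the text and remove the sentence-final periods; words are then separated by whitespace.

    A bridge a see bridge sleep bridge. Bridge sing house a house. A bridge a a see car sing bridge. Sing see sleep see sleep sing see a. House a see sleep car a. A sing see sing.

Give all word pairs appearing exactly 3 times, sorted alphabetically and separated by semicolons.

Bigram counts meeting the condition (exactly 3 times):
  a see: 3
  house a: 3
  see sleep: 3
  sing see: 3

a see; house a; see sleep; sing see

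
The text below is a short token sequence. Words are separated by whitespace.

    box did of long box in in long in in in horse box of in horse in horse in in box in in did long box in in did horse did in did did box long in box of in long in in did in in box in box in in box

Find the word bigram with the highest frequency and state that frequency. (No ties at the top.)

Bigram frequencies (highest first):
  in in: 9
  box in: 5
  in box: 5
  in did: 4
  long in: 3
  in horse: 3
  … (16 more, each ≤ 2)

"in in", 9 times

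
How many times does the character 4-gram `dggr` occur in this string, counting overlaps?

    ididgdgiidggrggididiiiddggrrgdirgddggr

Sliding a length-4 window over the 38 characters (35 positions):
  position 10–13: dggr
  position 24–27: dggr
  position 35–38: dggr

3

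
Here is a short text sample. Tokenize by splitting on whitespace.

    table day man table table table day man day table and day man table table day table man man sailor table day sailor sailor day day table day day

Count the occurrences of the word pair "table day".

5

Scanning the 28 overlapping bigram windows for "table day":
  position 1–2: table day
  position 6–7: table day
  position 15–16: table day
  position 21–22: table day
  position 27–28: table day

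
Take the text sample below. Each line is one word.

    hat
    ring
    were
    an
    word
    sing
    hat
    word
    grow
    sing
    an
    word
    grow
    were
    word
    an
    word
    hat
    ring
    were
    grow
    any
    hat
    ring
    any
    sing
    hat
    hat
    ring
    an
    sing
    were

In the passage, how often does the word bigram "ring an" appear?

Scanning the 31 overlapping bigram windows for "ring an":
  position 29–30: ring an

1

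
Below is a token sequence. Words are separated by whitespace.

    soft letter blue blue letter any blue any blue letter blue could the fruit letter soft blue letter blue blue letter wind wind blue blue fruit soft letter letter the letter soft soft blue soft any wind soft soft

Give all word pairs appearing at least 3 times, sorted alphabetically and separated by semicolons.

Bigram counts meeting the condition (at least 3 times):
  blue blue: 3
  blue letter: 4
  letter blue: 3

blue blue; blue letter; letter blue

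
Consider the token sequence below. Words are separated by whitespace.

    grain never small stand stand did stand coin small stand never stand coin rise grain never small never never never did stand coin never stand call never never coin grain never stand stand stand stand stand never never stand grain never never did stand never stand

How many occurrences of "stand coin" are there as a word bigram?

3

Scanning the 45 overlapping bigram windows for "stand coin":
  position 7–8: stand coin
  position 12–13: stand coin
  position 22–23: stand coin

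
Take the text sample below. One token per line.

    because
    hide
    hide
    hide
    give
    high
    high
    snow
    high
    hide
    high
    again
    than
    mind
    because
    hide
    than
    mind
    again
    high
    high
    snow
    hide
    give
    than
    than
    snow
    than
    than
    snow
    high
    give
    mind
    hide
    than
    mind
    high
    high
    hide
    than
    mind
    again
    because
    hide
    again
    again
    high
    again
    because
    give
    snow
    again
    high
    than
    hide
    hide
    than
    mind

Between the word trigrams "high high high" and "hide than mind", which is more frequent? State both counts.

"hide than mind" (4 vs 0)

"high high high": 0 occurrences
"hide than mind": 4 occurrences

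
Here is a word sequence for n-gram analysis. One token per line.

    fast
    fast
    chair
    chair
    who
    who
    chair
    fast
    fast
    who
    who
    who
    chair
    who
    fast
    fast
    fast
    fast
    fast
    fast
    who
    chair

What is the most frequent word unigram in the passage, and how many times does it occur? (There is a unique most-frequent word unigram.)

"fast", 10 times

Unigram frequencies (highest first):
  fast: 10
  who: 7
  chair: 5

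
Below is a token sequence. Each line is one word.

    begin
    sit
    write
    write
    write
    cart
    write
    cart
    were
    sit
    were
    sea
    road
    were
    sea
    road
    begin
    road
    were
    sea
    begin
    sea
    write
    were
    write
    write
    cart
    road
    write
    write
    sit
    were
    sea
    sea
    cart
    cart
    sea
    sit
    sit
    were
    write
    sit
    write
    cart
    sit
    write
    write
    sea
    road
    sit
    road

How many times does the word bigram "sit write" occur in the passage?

3

Scanning the 50 overlapping bigram windows for "sit write":
  position 2–3: sit write
  position 42–43: sit write
  position 45–46: sit write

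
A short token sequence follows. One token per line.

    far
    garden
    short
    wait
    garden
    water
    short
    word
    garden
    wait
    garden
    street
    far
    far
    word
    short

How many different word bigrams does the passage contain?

14

16 tokens → 15 bigram windows in total.
Repeated bigrams (each contributes count−1 duplicates):
  wait garden: 2
1 duplicate windows → 15 − 1 = 14 distinct.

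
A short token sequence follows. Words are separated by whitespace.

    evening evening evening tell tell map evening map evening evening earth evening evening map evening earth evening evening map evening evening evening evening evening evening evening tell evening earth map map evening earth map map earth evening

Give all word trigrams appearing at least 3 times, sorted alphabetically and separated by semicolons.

evening evening evening; evening map evening

Trigram counts meeting the condition (at least 3 times):
  evening evening evening: 6
  evening map evening: 3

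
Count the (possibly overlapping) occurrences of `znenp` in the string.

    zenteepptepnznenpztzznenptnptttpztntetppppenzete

Sliding a length-5 window over the 48 characters (44 positions):
  position 13–17: znenp
  position 21–25: znenp

2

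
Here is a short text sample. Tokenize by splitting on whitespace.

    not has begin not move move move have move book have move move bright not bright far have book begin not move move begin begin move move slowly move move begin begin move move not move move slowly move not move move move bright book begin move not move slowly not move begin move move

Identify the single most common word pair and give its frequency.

Bigram frequencies (highest first):
  move move: 11
  not move: 6
  begin move: 4
  move begin: 3
  move slowly: 3
  move not: 3
  … (18 more, each ≤ 2)

"move move", 11 times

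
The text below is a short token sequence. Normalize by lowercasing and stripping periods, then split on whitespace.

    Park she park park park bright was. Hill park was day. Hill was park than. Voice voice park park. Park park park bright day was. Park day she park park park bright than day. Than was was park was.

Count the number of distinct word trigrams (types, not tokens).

39 tokens → 37 trigram windows in total.
Repeated trigrams (each contributes count−1 duplicates):
  park park park: 5
  park park bright: 3
  she park park: 2
7 duplicate windows → 37 − 7 = 30 distinct.

30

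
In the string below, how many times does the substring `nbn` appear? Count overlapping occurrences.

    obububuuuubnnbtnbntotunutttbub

Sliding a length-3 window over the 30 characters (28 positions):
  position 16–18: nbn

1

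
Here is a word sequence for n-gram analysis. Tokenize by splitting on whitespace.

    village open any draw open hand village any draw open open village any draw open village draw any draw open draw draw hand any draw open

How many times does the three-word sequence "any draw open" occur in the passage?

Scanning the 24 overlapping trigram windows for "any draw open":
  position 3–5: any draw open
  position 8–10: any draw open
  position 13–15: any draw open
  position 18–20: any draw open
  position 24–26: any draw open

5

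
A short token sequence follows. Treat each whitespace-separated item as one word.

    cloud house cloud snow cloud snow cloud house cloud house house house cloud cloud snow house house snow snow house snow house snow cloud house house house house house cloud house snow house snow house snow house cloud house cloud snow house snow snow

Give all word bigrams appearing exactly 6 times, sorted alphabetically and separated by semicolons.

Bigram counts meeting the condition (exactly 6 times):
  cloud house: 6
  house cloud: 6

cloud house; house cloud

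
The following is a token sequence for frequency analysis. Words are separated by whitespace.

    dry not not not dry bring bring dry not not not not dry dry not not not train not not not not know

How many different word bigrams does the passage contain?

10

23 tokens → 22 bigram windows in total.
Repeated bigrams (each contributes count−1 duplicates):
  not not: 10
  dry not: 3
  not dry: 2
12 duplicate windows → 22 − 12 = 10 distinct.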